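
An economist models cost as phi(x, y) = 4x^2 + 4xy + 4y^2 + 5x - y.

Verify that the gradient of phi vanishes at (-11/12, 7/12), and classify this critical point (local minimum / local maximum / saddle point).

∇phi = (8x + 4y + 5, 4x + 8y - 1); substituting (-11/12, 7/12) gives ∇phi = (0, 0), so (-11/12, 7/12) is indeed a critical point.
The Hessian of phi is constant: H = [[8, 4], [4, 8]].
det(H) = 8·8 − 4² = 48.
det(H) > 0 and tr(H) = 16 > 0, so H is positive definite and the point is a local minimum.

local minimum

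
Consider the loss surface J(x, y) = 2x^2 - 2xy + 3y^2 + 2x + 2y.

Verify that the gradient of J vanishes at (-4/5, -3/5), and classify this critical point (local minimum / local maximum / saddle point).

local minimum

∇J = (4x - 2y + 2, -2x + 6y + 2); substituting (-4/5, -3/5) gives ∇J = (0, 0), so (-4/5, -3/5) is indeed a critical point.
The Hessian of J is constant: H = [[4, -2], [-2, 6]].
det(H) = 4·6 − (-2)² = 20.
det(H) > 0 and tr(H) = 10 > 0, so H is positive definite and the point is a local minimum.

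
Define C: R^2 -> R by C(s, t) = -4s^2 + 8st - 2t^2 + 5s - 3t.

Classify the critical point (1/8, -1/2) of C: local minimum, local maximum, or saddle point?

The Hessian of C is constant: H = [[-8, 8], [8, -4]].
det(H) = (-8)·(-4) − 8² = -32.
Since det(H) < 0, H is indefinite and the critical point is a saddle point.

saddle point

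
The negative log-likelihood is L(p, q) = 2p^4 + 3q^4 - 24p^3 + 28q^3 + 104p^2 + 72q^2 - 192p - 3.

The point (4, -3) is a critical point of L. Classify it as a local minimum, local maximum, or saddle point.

The mixed partial ∂²L/∂p∂q is 0, so the Hessian at any point is diag(L_pp, L_qq) = diag(8(3p^2 - 18p + 26), 12(3q^2 + 14q + 12)).
At (4, -3): H = diag(16, -36).
The eigenvalues have opposite signs, so H is indefinite: a saddle point.

saddle point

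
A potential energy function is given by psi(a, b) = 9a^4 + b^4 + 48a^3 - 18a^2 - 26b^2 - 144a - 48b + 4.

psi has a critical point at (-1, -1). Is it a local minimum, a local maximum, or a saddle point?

local maximum

The mixed partial ∂²psi/∂a∂b is 0, so the Hessian at any point is diag(psi_aa, psi_bb) = diag(36(3a^2 + 8a - 1), 4(3b^2 - 13)).
At (-1, -1): H = diag(-216, -40).
Both eigenvalues are negative, so H is negative definite: a local maximum.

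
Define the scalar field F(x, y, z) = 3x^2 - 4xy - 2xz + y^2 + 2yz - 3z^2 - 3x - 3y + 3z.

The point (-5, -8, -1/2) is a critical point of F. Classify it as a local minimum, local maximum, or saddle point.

saddle point

The Hessian is constant: H = [[6, -4, -2], [-4, 2, 2], [-2, 2, -6]].
Leading principal minors: Δ₁ = 6, Δ₂ = -4, Δ₃ = 24.
The minors fit neither the all-positive nor the alternating-sign pattern, so H is indefinite: a saddle point.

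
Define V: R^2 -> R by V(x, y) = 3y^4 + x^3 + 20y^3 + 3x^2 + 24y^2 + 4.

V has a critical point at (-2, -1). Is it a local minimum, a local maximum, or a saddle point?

The mixed partial ∂²V/∂x∂y is 0, so the Hessian at any point is diag(V_xx, V_yy) = diag(6(x + 1), 12(3y^2 + 10y + 4)).
At (-2, -1): H = diag(-6, -36).
Both eigenvalues are negative, so H is negative definite: a local maximum.

local maximum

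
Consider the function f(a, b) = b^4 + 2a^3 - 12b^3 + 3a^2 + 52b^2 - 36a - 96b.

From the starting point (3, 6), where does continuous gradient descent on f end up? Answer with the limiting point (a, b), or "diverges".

f is separable, so gradient descent decouples: a follows -∂f/∂a, b follows -∂f/∂b.
∂f/∂a = 6(a - 2)(a + 3); at a=3 this is 36, so a decreases.
∂f/∂b = 4(b - 4)(b - 3)(b - 2); at b=6 this is 96, so b decreases.
a converges to its nearest critical value 2 (a local min of the a-part); b converges to 4. The iterate converges to (2, 4).

(2, 4)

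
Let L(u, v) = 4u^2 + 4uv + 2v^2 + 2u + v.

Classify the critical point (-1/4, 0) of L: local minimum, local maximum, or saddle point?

local minimum

The Hessian of L is constant: H = [[8, 4], [4, 4]].
det(H) = 8·4 − 4² = 16.
det(H) > 0 and tr(H) = 12 > 0, so H is positive definite and the point is a local minimum.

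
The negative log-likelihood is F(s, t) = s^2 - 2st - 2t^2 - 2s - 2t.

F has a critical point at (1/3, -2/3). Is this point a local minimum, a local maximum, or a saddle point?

The Hessian of F is constant: H = [[2, -2], [-2, -4]].
det(H) = 2·(-4) − (-2)² = -12.
Since det(H) < 0, H is indefinite and the critical point is a saddle point.

saddle point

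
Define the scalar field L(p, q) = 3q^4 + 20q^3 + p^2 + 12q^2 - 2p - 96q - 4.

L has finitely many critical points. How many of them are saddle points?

1

L separates as a function of p plus a function of q, so ∇L=0 decouples.
∂L/∂p = 2(p - 1) = 0 at p ∈ {1}; ∂L/∂q = 12(q - 1)(q + 2)(q + 4) = 0 at q ∈ {-4, -2, 1}.
The Hessian is diagonal: diag(L_pp, L_qq). Second derivatives: L_pp(1)=2; L_qq(-4)=120, L_qq(-2)=-72, L_qq(1)=180.
Saddle points occur where the two diagonal entries have opposite signs: (1, -2). Count: 1.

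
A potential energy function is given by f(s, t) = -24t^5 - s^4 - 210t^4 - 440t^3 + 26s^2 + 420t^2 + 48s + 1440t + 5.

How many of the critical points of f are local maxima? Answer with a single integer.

4

f separates as a function of s plus a function of t, so ∇f=0 decouples.
∂f/∂s = -4(s - 4)(s + 1)(s + 3) = 0 at s ∈ {-3, -1, 4}; ∂f/∂t = -120(t - 1)(t + 1)(t + 3)(t + 4) = 0 at t ∈ {-4, -3, -1, 1}.
The Hessian is diagonal: diag(f_ss, f_tt). Second derivatives: f_ss(-3)=-56, f_ss(-1)=40, f_ss(4)=-140; f_tt(-4)=1800, f_tt(-3)=-960, f_tt(-1)=1440, f_tt(1)=-4800.
Local maxima occur where both diagonal entries negative: (-3, -3), (-3, 1), (4, -3), (4, 1). Count: 4.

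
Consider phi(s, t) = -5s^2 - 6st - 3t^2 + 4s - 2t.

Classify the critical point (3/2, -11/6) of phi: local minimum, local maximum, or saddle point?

local maximum

The Hessian of phi is constant: H = [[-10, -6], [-6, -6]].
det(H) = (-10)·(-6) − (-6)² = 24.
det(H) > 0 and tr(H) = -16 < 0, so H is negative definite and the point is a local maximum.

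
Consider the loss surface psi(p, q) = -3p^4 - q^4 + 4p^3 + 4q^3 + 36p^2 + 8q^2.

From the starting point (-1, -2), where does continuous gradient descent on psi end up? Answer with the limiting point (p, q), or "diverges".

diverges

psi is separable, so gradient descent decouples: p follows -∂psi/∂p, q follows -∂psi/∂q.
∂psi/∂p = -12p(p - 3)(p + 2); at p=-1 this is -48, so p increases.
∂psi/∂q = -4q(q - 4)(q + 1); at q=-2 this is 48, so q decreases.
The q-coordinate has no critical point in that direction and runs off to infinity.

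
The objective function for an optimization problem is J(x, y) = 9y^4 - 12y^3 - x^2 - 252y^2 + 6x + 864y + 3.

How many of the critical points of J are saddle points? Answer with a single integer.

J separates as a function of x plus a function of y, so ∇J=0 decouples.
∂J/∂x = -2(x - 3) = 0 at x ∈ {3}; ∂J/∂y = 36(y - 3)(y - 2)(y + 4) = 0 at y ∈ {-4, 2, 3}.
The Hessian is diagonal: diag(J_xx, J_yy). Second derivatives: J_xx(3)=-2; J_yy(-4)=1512, J_yy(2)=-216, J_yy(3)=252.
Saddle points occur where the two diagonal entries have opposite signs: (3, -4), (3, 3). Count: 2.

2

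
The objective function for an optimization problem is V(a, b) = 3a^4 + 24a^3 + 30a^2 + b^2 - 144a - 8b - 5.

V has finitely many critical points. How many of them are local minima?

2

V separates as a function of a plus a function of b, so ∇V=0 decouples.
∂V/∂a = 12(a - 1)(a + 3)(a + 4) = 0 at a ∈ {-4, -3, 1}; ∂V/∂b = 2(b - 4) = 0 at b ∈ {4}.
The Hessian is diagonal: diag(V_aa, V_bb). Second derivatives: V_aa(-4)=60, V_aa(-3)=-48, V_aa(1)=240; V_bb(4)=2.
Local minima occur where both diagonal entries positive: (-4, 4), (1, 4). Count: 2.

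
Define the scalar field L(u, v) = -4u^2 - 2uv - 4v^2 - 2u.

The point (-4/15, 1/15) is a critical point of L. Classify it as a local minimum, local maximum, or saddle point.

The Hessian of L is constant: H = [[-8, -2], [-2, -8]].
det(H) = (-8)·(-8) − (-2)² = 60.
det(H) > 0 and tr(H) = -16 < 0, so H is negative definite and the point is a local maximum.

local maximum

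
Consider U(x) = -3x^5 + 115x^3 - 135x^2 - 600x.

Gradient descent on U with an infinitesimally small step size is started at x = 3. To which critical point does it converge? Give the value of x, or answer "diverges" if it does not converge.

U'(x) = -15(x - 4)(x - 2)(x + 1)(x + 5), so U'(3) = 480.
Gradient descent moves in the -U' direction, i.e. x is decreasing.
The nearest critical point in that direction is x = 2, where U'' = 630 > 0 (a local minimum). The iterate converges there.

2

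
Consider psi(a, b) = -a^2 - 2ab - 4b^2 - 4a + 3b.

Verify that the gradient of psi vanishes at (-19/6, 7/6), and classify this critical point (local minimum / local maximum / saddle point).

local maximum

∇psi = (-2a - 2b - 4, -2a - 8b + 3); substituting (-19/6, 7/6) gives ∇psi = (0, 0), so (-19/6, 7/6) is indeed a critical point.
The Hessian of psi is constant: H = [[-2, -2], [-2, -8]].
det(H) = (-2)·(-8) − (-2)² = 12.
det(H) > 0 and tr(H) = -10 < 0, so H is negative definite and the point is a local maximum.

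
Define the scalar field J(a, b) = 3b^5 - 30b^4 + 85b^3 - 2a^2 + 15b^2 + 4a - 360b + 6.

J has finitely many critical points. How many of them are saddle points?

J separates as a function of a plus a function of b, so ∇J=0 decouples.
∂J/∂a = -4(a - 1) = 0 at a ∈ {1}; ∂J/∂b = 15(b - 4)(b - 3)(b - 2)(b + 1) = 0 at b ∈ {-1, 2, 3, 4}.
The Hessian is diagonal: diag(J_aa, J_bb). Second derivatives: J_aa(1)=-4; J_bb(-1)=-900, J_bb(2)=90, J_bb(3)=-60, J_bb(4)=150.
Saddle points occur where the two diagonal entries have opposite signs: (1, 2), (1, 4). Count: 2.

2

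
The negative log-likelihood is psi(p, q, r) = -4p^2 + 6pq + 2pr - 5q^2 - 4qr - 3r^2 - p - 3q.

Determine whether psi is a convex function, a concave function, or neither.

psi is quadratic, so its Hessian is the constant matrix H = [[-8, 6, 2], [6, -10, -4], [2, -4, -6]].
Leading principal minors: -8, 44, -192.
Signs alternate −, +, − ⇒ H ≺ 0 ⇒ concave.

concave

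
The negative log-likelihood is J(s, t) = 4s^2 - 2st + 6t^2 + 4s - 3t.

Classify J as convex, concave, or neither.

J is quadratic, so its Hessian is the constant matrix H = [[8, -2], [-2, 12]].
det(H) = 92, tr(H) = 20.
det(H) > 0 and tr(H) > 0, so H is positive definite everywhere: convex.

convex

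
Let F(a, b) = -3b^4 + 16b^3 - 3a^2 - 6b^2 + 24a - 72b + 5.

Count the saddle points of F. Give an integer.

1

F separates as a function of a plus a function of b, so ∇F=0 decouples.
∂F/∂a = -6(a - 4) = 0 at a ∈ {4}; ∂F/∂b = -12(b - 3)(b - 2)(b + 1) = 0 at b ∈ {-1, 2, 3}.
The Hessian is diagonal: diag(F_aa, F_bb). Second derivatives: F_aa(4)=-6; F_bb(-1)=-144, F_bb(2)=36, F_bb(3)=-48.
Saddle points occur where the two diagonal entries have opposite signs: (4, 2). Count: 1.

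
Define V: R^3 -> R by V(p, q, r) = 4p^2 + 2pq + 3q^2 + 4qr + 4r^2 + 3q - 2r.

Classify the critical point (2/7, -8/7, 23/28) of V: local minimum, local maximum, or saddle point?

The Hessian is constant: H = [[8, 2, 0], [2, 6, 4], [0, 4, 8]].
Leading principal minors: Δ₁ = 8, Δ₂ = 44, Δ₃ = 224.
All leading minors are positive, so H is positive definite: a local minimum.

local minimum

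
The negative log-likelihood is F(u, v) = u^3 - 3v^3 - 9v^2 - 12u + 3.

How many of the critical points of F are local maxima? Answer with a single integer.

F separates as a function of u plus a function of v, so ∇F=0 decouples.
∂F/∂u = 3(u - 2)(u + 2) = 0 at u ∈ {-2, 2}; ∂F/∂v = -9v(v + 2) = 0 at v ∈ {-2, 0}.
The Hessian is diagonal: diag(F_uu, F_vv). Second derivatives: F_uu(-2)=-12, F_uu(2)=12; F_vv(-2)=18, F_vv(0)=-18.
Local maxima occur where both diagonal entries negative: (-2, 0). Count: 1.

1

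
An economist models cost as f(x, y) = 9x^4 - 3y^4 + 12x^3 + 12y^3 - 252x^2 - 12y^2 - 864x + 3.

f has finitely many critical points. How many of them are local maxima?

f separates as a function of x plus a function of y, so ∇f=0 decouples.
∂f/∂x = 36(x - 4)(x + 2)(x + 3) = 0 at x ∈ {-3, -2, 4}; ∂f/∂y = -12y(y - 2)(y - 1) = 0 at y ∈ {0, 1, 2}.
The Hessian is diagonal: diag(f_xx, f_yy). Second derivatives: f_xx(-3)=252, f_xx(-2)=-216, f_xx(4)=1512; f_yy(0)=-24, f_yy(1)=12, f_yy(2)=-24.
Local maxima occur where both diagonal entries negative: (-2, 0), (-2, 2). Count: 2.

2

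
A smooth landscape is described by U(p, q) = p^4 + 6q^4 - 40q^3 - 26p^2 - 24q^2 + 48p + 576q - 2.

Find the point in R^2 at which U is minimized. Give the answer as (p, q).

(-4, -2)

U(p,q) separates as A(p) + B(q) − 2, so its minimum is min A + min B − 2.
A'(p) = 4(p - 3)(p - 1)(p + 4) vanishes at p ∈ {-4, 1, 3}; B'(q) = 24(q - 4)(q - 3)(q + 2) vanishes at q ∈ {-2, 3, 4}.
Local minima of A (where A''>0): A(-4)=-352, A(3)=-9. Local minima of B: B(-2)=-832, B(4)=896.
So the global minimum of U is A(-4) + B(-2) − 2 = -352 − 832 − 2 = -1186, attained at (-4, -2).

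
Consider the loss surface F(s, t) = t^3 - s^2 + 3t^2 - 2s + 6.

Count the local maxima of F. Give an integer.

1

F separates as a function of s plus a function of t, so ∇F=0 decouples.
∂F/∂s = -2(s + 1) = 0 at s ∈ {-1}; ∂F/∂t = 3t(t + 2) = 0 at t ∈ {-2, 0}.
The Hessian is diagonal: diag(F_ss, F_tt). Second derivatives: F_ss(-1)=-2; F_tt(-2)=-6, F_tt(0)=6.
Local maxima occur where both diagonal entries negative: (-1, -2). Count: 1.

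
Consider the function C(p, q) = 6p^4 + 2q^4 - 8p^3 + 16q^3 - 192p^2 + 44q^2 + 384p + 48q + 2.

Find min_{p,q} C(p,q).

C(p,q) separates as A(p) + B(q) + 2, so its minimum is min A + min B + 2.
A'(p) = 24(p - 4)(p - 1)(p + 4) vanishes at p ∈ {-4, 1, 4}; B'(q) = 8(q + 1)(q + 2)(q + 3) vanishes at q ∈ {-3, -2, -1}.
Local minima of A (where A''>0): A(-4)=-2560, A(4)=-512. Local minima of B: B(-3)=-18, B(-1)=-18.
So the global minimum of C is A(-4) + B(-3) + 2 = -2560 − 18 + 2 = -2576, attained at (-4, -3).

-2576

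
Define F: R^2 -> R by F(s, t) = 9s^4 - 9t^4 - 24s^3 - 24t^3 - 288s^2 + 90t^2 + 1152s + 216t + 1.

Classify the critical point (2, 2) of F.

local maximum

The mixed partial ∂²F/∂s∂t is 0, so the Hessian at any point is diag(F_ss, F_tt) = diag(36(3s^2 - 4s - 16), 36(-3t^2 - 4t + 5)).
At (2, 2): H = diag(-432, -540).
Both eigenvalues are negative, so H is negative definite: a local maximum.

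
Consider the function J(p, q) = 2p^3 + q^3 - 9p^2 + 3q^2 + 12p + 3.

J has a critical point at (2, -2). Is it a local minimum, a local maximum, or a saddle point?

The mixed partial ∂²J/∂p∂q is 0, so the Hessian at any point is diag(J_pp, J_qq) = diag(6(2p - 3), 6(q + 1)).
At (2, -2): H = diag(6, -6).
The eigenvalues have opposite signs, so H is indefinite: a saddle point.

saddle point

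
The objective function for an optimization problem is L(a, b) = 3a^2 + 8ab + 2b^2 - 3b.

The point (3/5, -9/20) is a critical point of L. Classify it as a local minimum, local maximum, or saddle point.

The Hessian of L is constant: H = [[6, 8], [8, 4]].
det(H) = 6·4 − 8² = -40.
Since det(H) < 0, H is indefinite and the critical point is a saddle point.

saddle point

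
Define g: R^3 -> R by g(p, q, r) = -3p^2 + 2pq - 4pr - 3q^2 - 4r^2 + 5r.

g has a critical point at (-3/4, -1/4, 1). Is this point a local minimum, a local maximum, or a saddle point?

local maximum

The Hessian is constant: H = [[-6, 2, -4], [2, -6, 0], [-4, 0, -8]].
Leading principal minors: Δ₁ = -6, Δ₂ = 32, Δ₃ = -160.
The minors alternate sign starting negative (−, +, −), so H is negative definite: a local maximum.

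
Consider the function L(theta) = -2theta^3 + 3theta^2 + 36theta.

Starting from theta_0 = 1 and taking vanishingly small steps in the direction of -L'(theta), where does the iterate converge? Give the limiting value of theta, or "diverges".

-2

L'(theta) = -6(theta - 3)(theta + 2), so L'(1) = 36.
Gradient descent moves in the -L' direction, i.e. theta is decreasing.
The nearest critical point in that direction is theta = -2, where L'' = 30 > 0 (a local minimum). The iterate converges there.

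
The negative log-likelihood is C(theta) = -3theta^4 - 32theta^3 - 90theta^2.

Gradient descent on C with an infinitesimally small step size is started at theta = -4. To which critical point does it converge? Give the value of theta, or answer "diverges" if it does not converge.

-3

C'(theta) = -12theta(theta + 3)(theta + 5), so C'(-4) = -48.
Gradient descent moves in the -C' direction, i.e. theta is increasing.
The nearest critical point in that direction is theta = -3, where C'' = 72 > 0 (a local minimum). The iterate converges there.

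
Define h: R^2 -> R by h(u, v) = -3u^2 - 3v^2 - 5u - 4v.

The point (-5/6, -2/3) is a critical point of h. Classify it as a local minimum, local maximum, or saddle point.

The Hessian of h is constant: H = [[-6, 0], [0, -6]].
det(H) = (-6)·(-6) − 0² = 36.
det(H) > 0 and tr(H) = -12 < 0, so H is negative definite and the point is a local maximum.

local maximum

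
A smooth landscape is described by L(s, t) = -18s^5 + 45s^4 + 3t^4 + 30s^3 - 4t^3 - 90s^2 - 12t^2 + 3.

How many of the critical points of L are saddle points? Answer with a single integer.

6

L separates as a function of s plus a function of t, so ∇L=0 decouples.
∂L/∂s = -90s(s - 2)(s - 1)(s + 1) = 0 at s ∈ {-1, 0, 1, 2}; ∂L/∂t = 12t(t - 2)(t + 1) = 0 at t ∈ {-1, 0, 2}.
The Hessian is diagonal: diag(L_ss, L_tt). Second derivatives: L_ss(-1)=540, L_ss(0)=-180, L_ss(1)=180, L_ss(2)=-540; L_tt(-1)=36, L_tt(0)=-24, L_tt(2)=72.
Saddle points occur where the two diagonal entries have opposite signs: (-1, 0), (0, -1), (0, 2), (1, 0), (2, -1), (2, 2). Count: 6.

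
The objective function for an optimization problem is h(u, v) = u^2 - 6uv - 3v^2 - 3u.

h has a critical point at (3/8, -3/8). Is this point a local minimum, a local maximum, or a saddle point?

The Hessian of h is constant: H = [[2, -6], [-6, -6]].
det(H) = 2·(-6) − (-6)² = -48.
Since det(H) < 0, H is indefinite and the critical point is a saddle point.

saddle point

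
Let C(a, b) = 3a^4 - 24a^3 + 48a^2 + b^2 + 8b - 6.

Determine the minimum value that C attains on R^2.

-22

C(a,b) separates as P(a) + Q(b) − 6, so its minimum is min P + min Q − 6.
P'(a) = 12a(a - 4)(a - 2) vanishes at a ∈ {0, 2, 4}; Q'(b) = 2b + 8 vanishes at b ∈ {-4}.
Local minima of P (where P''>0): P(0)=0, P(4)=0. Local minima of Q: Q(-4)=-16.
So the global minimum of C is P(0) + Q(-4) − 6 = 0 − 16 − 6 = -22, attained at (0, -4).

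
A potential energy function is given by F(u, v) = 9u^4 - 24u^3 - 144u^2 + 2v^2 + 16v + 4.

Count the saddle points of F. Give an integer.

1

F separates as a function of u plus a function of v, so ∇F=0 decouples.
∂F/∂u = 36u(u - 4)(u + 2) = 0 at u ∈ {-2, 0, 4}; ∂F/∂v = 4(v + 4) = 0 at v ∈ {-4}.
The Hessian is diagonal: diag(F_uu, F_vv). Second derivatives: F_uu(-2)=432, F_uu(0)=-288, F_uu(4)=864; F_vv(-4)=4.
Saddle points occur where the two diagonal entries have opposite signs: (0, -4). Count: 1.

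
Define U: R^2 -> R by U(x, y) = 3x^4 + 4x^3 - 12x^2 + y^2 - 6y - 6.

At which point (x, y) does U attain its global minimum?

U(x,y) separates as P(x) + Q(y) − 6, so its minimum is min P + min Q − 6.
P'(x) = 12x(x - 1)(x + 2) vanishes at x ∈ {-2, 0, 1}; Q'(y) = 2y - 6 vanishes at y ∈ {3}.
Local minima of P (where P''>0): P(-2)=-32, P(1)=-5. Local minima of Q: Q(3)=-9.
So the global minimum of U is P(-2) + Q(3) − 6 = -32 − 9 − 6 = -47, attained at (-2, 3).

(-2, 3)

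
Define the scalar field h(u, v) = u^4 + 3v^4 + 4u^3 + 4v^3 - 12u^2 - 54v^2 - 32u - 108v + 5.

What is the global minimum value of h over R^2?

h(u,v) separates as P(u) + Q(v) + 5, so its minimum is min P + min Q + 5.
P'(u) = 4(u - 2)(u + 1)(u + 4) vanishes at u ∈ {-4, -1, 2}; Q'(v) = 12(v - 3)(v + 1)(v + 3) vanishes at v ∈ {-3, -1, 3}.
Local minima of P (where P''>0): P(-4)=-64, P(2)=-64. Local minima of Q: Q(-3)=-27, Q(3)=-459.
So the global minimum of h is P(-4) + Q(3) + 5 = -64 − 459 + 5 = -518, attained at (-4, 3).

-518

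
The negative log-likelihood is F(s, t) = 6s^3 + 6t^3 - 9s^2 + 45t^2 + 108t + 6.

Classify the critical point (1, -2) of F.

The mixed partial ∂²F/∂s∂t is 0, so the Hessian at any point is diag(F_ss, F_tt) = diag(18(2s - 1), 18(2t + 5)).
At (1, -2): H = diag(18, 18).
Both eigenvalues are positive, so H is positive definite: a local minimum.

local minimum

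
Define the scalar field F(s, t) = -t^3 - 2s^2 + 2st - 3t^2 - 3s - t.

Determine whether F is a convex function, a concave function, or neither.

neither

The term -t^3 is cubic, so the Hessian is not constant.
∂²F/∂t² = -6t - 6, which takes both signs as t varies (negative for sufficiently large t). A diagonal entry of the Hessian changing sign means the Hessian is neither positive- nor negative-semidefinite on all of R^2.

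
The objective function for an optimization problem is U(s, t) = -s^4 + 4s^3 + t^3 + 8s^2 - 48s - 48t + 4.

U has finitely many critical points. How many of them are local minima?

U separates as a function of s plus a function of t, so ∇U=0 decouples.
∂U/∂s = -4(s - 3)(s - 2)(s + 2) = 0 at s ∈ {-2, 2, 3}; ∂U/∂t = 3(t - 4)(t + 4) = 0 at t ∈ {-4, 4}.
The Hessian is diagonal: diag(U_ss, U_tt). Second derivatives: U_ss(-2)=-80, U_ss(2)=16, U_ss(3)=-20; U_tt(-4)=-24, U_tt(4)=24.
Local minima occur where both diagonal entries positive: (2, 4). Count: 1.

1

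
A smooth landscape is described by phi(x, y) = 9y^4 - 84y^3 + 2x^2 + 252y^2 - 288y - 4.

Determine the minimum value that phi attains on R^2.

-196

phi(x,y) separates as P(x) + Q(y) − 4, so its minimum is min P + min Q − 4.
P'(x) = 4x vanishes at x ∈ {0}; Q'(y) = 36(y - 4)(y - 2)(y - 1) vanishes at y ∈ {1, 2, 4}.
Local minima of P (where P''>0): P(0)=0. Local minima of Q: Q(1)=-111, Q(4)=-192.
So the global minimum of phi is P(0) + Q(4) − 4 = 0 − 192 − 4 = -196, attained at (0, 4).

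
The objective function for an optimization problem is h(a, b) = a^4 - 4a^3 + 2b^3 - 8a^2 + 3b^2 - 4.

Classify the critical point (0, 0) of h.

The mixed partial ∂²h/∂a∂b is 0, so the Hessian at any point is diag(h_aa, h_bb) = diag(4(3a^2 - 6a - 4), 6(2b + 1)).
At (0, 0): H = diag(-16, 6).
The eigenvalues have opposite signs, so H is indefinite: a saddle point.

saddle point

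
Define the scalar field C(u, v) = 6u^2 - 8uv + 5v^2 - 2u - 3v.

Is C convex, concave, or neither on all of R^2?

C is quadratic, so its Hessian is the constant matrix H = [[12, -8], [-8, 10]].
det(H) = 56, tr(H) = 22.
det(H) > 0 and tr(H) > 0, so H is positive definite everywhere: convex.

convex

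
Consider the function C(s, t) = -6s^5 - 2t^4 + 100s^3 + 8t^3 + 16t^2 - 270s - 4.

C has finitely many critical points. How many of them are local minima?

C separates as a function of s plus a function of t, so ∇C=0 decouples.
∂C/∂s = -30(s - 3)(s - 1)(s + 1)(s + 3) = 0 at s ∈ {-3, -1, 1, 3}; ∂C/∂t = -8t(t - 4)(t + 1) = 0 at t ∈ {-1, 0, 4}.
The Hessian is diagonal: diag(C_ss, C_tt). Second derivatives: C_ss(-3)=1440, C_ss(-1)=-480, C_ss(1)=480, C_ss(3)=-1440; C_tt(-1)=-40, C_tt(0)=32, C_tt(4)=-160.
Local minima occur where both diagonal entries positive: (-3, 0), (1, 0). Count: 2.

2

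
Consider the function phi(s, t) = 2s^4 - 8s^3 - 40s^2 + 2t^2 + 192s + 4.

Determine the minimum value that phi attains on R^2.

-554

phi(s,t) separates as P(s) + Q(t) + 4, so its minimum is min P + min Q + 4.
P'(s) = 8(s - 4)(s - 2)(s + 3) vanishes at s ∈ {-3, 2, 4}; Q'(t) = 4t vanishes at t ∈ {0}.
Local minima of P (where P''>0): P(-3)=-558, P(4)=128. Local minima of Q: Q(0)=0.
So the global minimum of phi is P(-3) + Q(0) + 4 = -558 + 0 + 4 = -554, attained at (-3, 0).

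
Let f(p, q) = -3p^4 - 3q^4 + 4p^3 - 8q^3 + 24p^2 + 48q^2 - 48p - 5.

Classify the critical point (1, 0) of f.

The mixed partial ∂²f/∂p∂q is 0, so the Hessian at any point is diag(f_pp, f_qq) = diag(12(-3p^2 + 2p + 4), 12(-3q^2 - 4q + 8)).
At (1, 0): H = diag(36, 96).
Both eigenvalues are positive, so H is positive definite: a local minimum.

local minimum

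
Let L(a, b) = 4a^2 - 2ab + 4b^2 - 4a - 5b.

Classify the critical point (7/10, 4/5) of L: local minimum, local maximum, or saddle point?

local minimum

The Hessian of L is constant: H = [[8, -2], [-2, 8]].
det(H) = 8·8 − (-2)² = 60.
det(H) > 0 and tr(H) = 16 > 0, so H is positive definite and the point is a local minimum.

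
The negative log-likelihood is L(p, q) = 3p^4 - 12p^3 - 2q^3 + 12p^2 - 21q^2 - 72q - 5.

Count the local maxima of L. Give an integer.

1

L separates as a function of p plus a function of q, so ∇L=0 decouples.
∂L/∂p = 12p(p - 2)(p - 1) = 0 at p ∈ {0, 1, 2}; ∂L/∂q = -6(q + 3)(q + 4) = 0 at q ∈ {-4, -3}.
The Hessian is diagonal: diag(L_pp, L_qq). Second derivatives: L_pp(0)=24, L_pp(1)=-12, L_pp(2)=24; L_qq(-4)=6, L_qq(-3)=-6.
Local maxima occur where both diagonal entries negative: (1, -3). Count: 1.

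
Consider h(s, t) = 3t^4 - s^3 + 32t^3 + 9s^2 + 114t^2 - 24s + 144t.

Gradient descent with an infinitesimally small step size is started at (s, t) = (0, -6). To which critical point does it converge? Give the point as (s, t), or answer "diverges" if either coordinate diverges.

h is separable, so gradient descent decouples: s follows -∂h/∂s, t follows -∂h/∂t.
∂h/∂s = -3(s - 4)(s - 2); at s=0 this is -24, so s increases.
∂h/∂t = 12(t + 1)(t + 3)(t + 4); at t=-6 this is -360, so t increases.
s converges to its nearest critical value 2 (a local min of the s-part); t converges to -4. The iterate converges to (2, -4).

(2, -4)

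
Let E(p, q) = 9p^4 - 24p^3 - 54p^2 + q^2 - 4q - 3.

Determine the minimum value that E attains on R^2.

-412

E(p,q) separates as A(p) + B(q) − 3, so its minimum is min A + min B − 3.
A'(p) = 36p(p - 3)(p + 1) vanishes at p ∈ {-1, 0, 3}; B'(q) = 2q - 4 vanishes at q ∈ {2}.
Local minima of A (where A''>0): A(-1)=-21, A(3)=-405. Local minima of B: B(2)=-4.
So the global minimum of E is A(3) + B(2) − 3 = -405 − 4 − 3 = -412, attained at (3, 2).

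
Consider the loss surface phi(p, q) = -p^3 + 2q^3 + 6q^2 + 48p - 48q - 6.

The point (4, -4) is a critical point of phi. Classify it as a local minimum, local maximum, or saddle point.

local maximum

The mixed partial ∂²phi/∂p∂q is 0, so the Hessian at any point is diag(phi_pp, phi_qq) = diag(-6p, 12(q + 1)).
At (4, -4): H = diag(-24, -36).
Both eigenvalues are negative, so H is negative definite: a local maximum.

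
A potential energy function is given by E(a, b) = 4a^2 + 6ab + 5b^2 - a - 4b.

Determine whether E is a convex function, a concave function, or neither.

E is quadratic, so its Hessian is the constant matrix H = [[8, 6], [6, 10]].
det(H) = 44, tr(H) = 18.
det(H) > 0 and tr(H) > 0, so H is positive definite everywhere: convex.

convex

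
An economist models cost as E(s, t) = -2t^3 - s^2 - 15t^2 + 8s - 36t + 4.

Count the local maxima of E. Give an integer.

1

E separates as a function of s plus a function of t, so ∇E=0 decouples.
∂E/∂s = -2(s - 4) = 0 at s ∈ {4}; ∂E/∂t = -6(t + 2)(t + 3) = 0 at t ∈ {-3, -2}.
The Hessian is diagonal: diag(E_ss, E_tt). Second derivatives: E_ss(4)=-2; E_tt(-3)=6, E_tt(-2)=-6.
Local maxima occur where both diagonal entries negative: (4, -2). Count: 1.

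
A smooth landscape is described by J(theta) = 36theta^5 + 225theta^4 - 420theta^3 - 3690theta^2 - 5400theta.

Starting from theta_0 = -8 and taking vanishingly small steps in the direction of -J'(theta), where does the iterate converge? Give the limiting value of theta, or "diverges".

J'(theta) = 180(theta - 3)(theta + 1)(theta + 2)(theta + 5), so J'(-8) = 249480.
Gradient descent moves in the -J' direction, i.e. theta is decreasing.
There is no critical point below theta=-8, and J' keeps the same sign, so the iterate runs off to −∞.

diverges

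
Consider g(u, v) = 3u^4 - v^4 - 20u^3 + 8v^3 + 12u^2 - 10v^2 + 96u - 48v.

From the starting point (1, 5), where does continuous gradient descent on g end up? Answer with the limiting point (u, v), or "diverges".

diverges

g is separable, so gradient descent decouples: u follows -∂g/∂u, v follows -∂g/∂v.
∂g/∂u = 12(u - 4)(u - 2)(u + 1); at u=1 this is 72, so u decreases.
∂g/∂v = -4(v - 4)(v - 3)(v + 1); at v=5 this is -48, so v increases.
The v-coordinate has no critical point in that direction and runs off to infinity.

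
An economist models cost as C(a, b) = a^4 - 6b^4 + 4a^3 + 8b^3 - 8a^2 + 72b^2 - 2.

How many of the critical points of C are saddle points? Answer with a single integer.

5

C separates as a function of a plus a function of b, so ∇C=0 decouples.
∂C/∂a = 4a(a - 1)(a + 4) = 0 at a ∈ {-4, 0, 1}; ∂C/∂b = -24b(b - 3)(b + 2) = 0 at b ∈ {-2, 0, 3}.
The Hessian is diagonal: diag(C_aa, C_bb). Second derivatives: C_aa(-4)=80, C_aa(0)=-16, C_aa(1)=20; C_bb(-2)=-240, C_bb(0)=144, C_bb(3)=-360.
Saddle points occur where the two diagonal entries have opposite signs: (-4, -2), (-4, 3), (0, 0), (1, -2), (1, 3). Count: 5.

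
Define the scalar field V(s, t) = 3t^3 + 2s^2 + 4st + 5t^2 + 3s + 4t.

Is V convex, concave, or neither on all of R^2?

neither

The term 3t^3 is cubic, so the Hessian is not constant.
∂²V/∂t² = 18t + 10, which takes both signs as t varies (negative for sufficiently negative t). A diagonal entry of the Hessian changing sign means the Hessian is neither positive- nor negative-semidefinite on all of R^2.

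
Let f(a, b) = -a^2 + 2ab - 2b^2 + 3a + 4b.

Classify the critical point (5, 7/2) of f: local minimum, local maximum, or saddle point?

local maximum

The Hessian of f is constant: H = [[-2, 2], [2, -4]].
det(H) = (-2)·(-4) − 2² = 4.
det(H) > 0 and tr(H) = -6 < 0, so H is negative definite and the point is a local maximum.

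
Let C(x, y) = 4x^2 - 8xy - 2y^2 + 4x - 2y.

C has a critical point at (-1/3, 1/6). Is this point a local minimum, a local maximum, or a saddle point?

saddle point

The Hessian of C is constant: H = [[8, -8], [-8, -4]].
det(H) = 8·(-4) − (-8)² = -96.
Since det(H) < 0, H is indefinite and the critical point is a saddle point.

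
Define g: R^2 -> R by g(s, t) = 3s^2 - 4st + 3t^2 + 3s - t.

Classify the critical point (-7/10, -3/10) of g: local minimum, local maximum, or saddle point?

The Hessian of g is constant: H = [[6, -4], [-4, 6]].
det(H) = 6·6 − (-4)² = 20.
det(H) > 0 and tr(H) = 12 > 0, so H is positive definite and the point is a local minimum.

local minimum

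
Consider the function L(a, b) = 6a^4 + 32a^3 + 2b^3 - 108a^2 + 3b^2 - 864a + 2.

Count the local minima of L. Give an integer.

2

L separates as a function of a plus a function of b, so ∇L=0 decouples.
∂L/∂a = 24(a - 3)(a + 3)(a + 4) = 0 at a ∈ {-4, -3, 3}; ∂L/∂b = 6b(b + 1) = 0 at b ∈ {-1, 0}.
The Hessian is diagonal: diag(L_aa, L_bb). Second derivatives: L_aa(-4)=168, L_aa(-3)=-144, L_aa(3)=1008; L_bb(-1)=-6, L_bb(0)=6.
Local minima occur where both diagonal entries positive: (-4, 0), (3, 0). Count: 2.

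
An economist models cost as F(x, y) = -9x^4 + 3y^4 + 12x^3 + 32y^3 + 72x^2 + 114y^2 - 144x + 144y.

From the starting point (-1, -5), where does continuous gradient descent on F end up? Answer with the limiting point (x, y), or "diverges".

F is separable, so gradient descent decouples: x follows -∂F/∂x, y follows -∂F/∂y.
∂F/∂x = -36(x - 2)(x - 1)(x + 2); at x=-1 this is -216, so x increases.
∂F/∂y = 12(y + 1)(y + 3)(y + 4); at y=-5 this is -96, so y increases.
x converges to its nearest critical value 1 (a local min of the x-part); y converges to -4. The iterate converges to (1, -4).

(1, -4)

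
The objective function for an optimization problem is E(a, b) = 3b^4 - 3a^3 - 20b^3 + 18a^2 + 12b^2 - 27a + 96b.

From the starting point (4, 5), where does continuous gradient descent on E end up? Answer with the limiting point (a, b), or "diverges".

E is separable, so gradient descent decouples: a follows -∂E/∂a, b follows -∂E/∂b.
∂E/∂a = -9(a - 3)(a - 1); at a=4 this is -27, so a increases.
∂E/∂b = 12(b - 4)(b - 2)(b + 1); at b=5 this is 216, so b decreases.
The a-coordinate has no critical point in that direction and runs off to infinity.

diverges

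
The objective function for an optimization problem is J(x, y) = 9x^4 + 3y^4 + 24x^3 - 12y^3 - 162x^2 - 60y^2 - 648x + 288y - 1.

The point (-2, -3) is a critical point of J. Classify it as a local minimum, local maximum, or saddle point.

saddle point

The mixed partial ∂²J/∂x∂y is 0, so the Hessian at any point is diag(J_xx, J_yy) = diag(36(3x^2 + 4x - 9), 12(3y^2 - 6y - 10)).
At (-2, -3): H = diag(-180, 420).
The eigenvalues have opposite signs, so H is indefinite: a saddle point.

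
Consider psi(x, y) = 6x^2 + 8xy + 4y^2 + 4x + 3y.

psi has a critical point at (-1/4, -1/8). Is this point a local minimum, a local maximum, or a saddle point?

local minimum

The Hessian of psi is constant: H = [[12, 8], [8, 8]].
det(H) = 12·8 − 8² = 32.
det(H) > 0 and tr(H) = 20 > 0, so H is positive definite and the point is a local minimum.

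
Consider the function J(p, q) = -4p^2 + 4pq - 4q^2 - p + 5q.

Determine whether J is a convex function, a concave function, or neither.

J is quadratic, so its Hessian is the constant matrix H = [[-8, 4], [4, -8]].
det(H) = 48, tr(H) = -16.
det(H) > 0 and tr(H) < 0, so H is negative definite everywhere: concave.

concave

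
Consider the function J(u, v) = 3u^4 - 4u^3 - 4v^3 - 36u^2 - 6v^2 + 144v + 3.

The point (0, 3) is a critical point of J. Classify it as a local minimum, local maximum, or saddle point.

local maximum

The mixed partial ∂²J/∂u∂v is 0, so the Hessian at any point is diag(J_uu, J_vv) = diag(12(3u^2 - 2u - 6), -12(2v + 1)).
At (0, 3): H = diag(-72, -84).
Both eigenvalues are negative, so H is negative definite: a local maximum.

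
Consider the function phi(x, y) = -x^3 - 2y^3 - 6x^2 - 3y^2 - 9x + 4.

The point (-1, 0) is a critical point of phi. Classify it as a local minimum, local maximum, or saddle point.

The mixed partial ∂²phi/∂x∂y is 0, so the Hessian at any point is diag(phi_xx, phi_yy) = diag(-6(x + 2), -6(2y + 1)).
At (-1, 0): H = diag(-6, -6).
Both eigenvalues are negative, so H is negative definite: a local maximum.

local maximum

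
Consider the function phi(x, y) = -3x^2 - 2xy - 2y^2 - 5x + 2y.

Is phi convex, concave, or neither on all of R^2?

concave

phi is quadratic, so its Hessian is the constant matrix H = [[-6, -2], [-2, -4]].
det(H) = 20, tr(H) = -10.
det(H) > 0 and tr(H) < 0, so H is negative definite everywhere: concave.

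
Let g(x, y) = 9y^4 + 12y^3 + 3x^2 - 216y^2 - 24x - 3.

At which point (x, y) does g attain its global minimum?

g(x,y) separates as P(x) + Q(y) − 3, so its minimum is min P + min Q − 3.
P'(x) = 6x - 24 vanishes at x ∈ {4}; Q'(y) = 36y(y - 3)(y + 4) vanishes at y ∈ {-4, 0, 3}.
Local minima of P (where P''>0): P(4)=-48. Local minima of Q: Q(-4)=-1920, Q(3)=-891.
So the global minimum of g is P(4) + Q(-4) − 3 = -48 − 1920 − 3 = -1971, attained at (4, -4).

(4, -4)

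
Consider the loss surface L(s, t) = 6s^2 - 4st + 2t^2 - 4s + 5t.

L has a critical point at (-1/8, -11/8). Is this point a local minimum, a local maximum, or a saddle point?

The Hessian of L is constant: H = [[12, -4], [-4, 4]].
det(H) = 12·4 − (-4)² = 32.
det(H) > 0 and tr(H) = 16 > 0, so H is positive definite and the point is a local minimum.

local minimum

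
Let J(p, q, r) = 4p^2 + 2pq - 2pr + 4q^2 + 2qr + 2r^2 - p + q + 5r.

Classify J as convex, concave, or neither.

convex

J is quadratic, so its Hessian is the constant matrix H = [[8, 2, -2], [2, 8, 2], [-2, 2, 4]].
Leading principal minors: 8, 60, 160.
All positive ⇒ H ≻ 0 ⇒ convex.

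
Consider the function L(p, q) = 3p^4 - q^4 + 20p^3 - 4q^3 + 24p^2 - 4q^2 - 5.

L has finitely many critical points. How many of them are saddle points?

5

L separates as a function of p plus a function of q, so ∇L=0 decouples.
∂L/∂p = 12p(p + 1)(p + 4) = 0 at p ∈ {-4, -1, 0}; ∂L/∂q = -4q(q + 1)(q + 2) = 0 at q ∈ {-2, -1, 0}.
The Hessian is diagonal: diag(L_pp, L_qq). Second derivatives: L_pp(-4)=144, L_pp(-1)=-36, L_pp(0)=48; L_qq(-2)=-8, L_qq(-1)=4, L_qq(0)=-8.
Saddle points occur where the two diagonal entries have opposite signs: (-4, -2), (-4, 0), (-1, -1), (0, -2), (0, 0). Count: 5.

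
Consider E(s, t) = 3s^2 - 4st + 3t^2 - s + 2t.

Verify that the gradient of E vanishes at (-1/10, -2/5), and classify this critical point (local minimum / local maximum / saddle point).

∇E = (6s - 4t - 1, -4s + 6t + 2); substituting (-1/10, -2/5) gives ∇E = (0, 0), so (-1/10, -2/5) is indeed a critical point.
The Hessian of E is constant: H = [[6, -4], [-4, 6]].
det(H) = 6·6 − (-4)² = 20.
det(H) > 0 and tr(H) = 12 > 0, so H is positive definite and the point is a local minimum.

local minimum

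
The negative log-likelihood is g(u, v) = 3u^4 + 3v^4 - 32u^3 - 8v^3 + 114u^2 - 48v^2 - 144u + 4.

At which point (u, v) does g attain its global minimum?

g(u,v) separates as P(u) + Q(v) + 4, so its minimum is min P + min Q + 4.
P'(u) = 12(u - 4)(u - 3)(u - 1) vanishes at u ∈ {1, 3, 4}; Q'(v) = 12v(v - 4)(v + 2) vanishes at v ∈ {-2, 0, 4}.
Local minima of P (where P''>0): P(1)=-59, P(4)=-32. Local minima of Q: Q(-2)=-80, Q(4)=-512.
So the global minimum of g is P(1) + Q(4) + 4 = -59 − 512 + 4 = -567, attained at (1, 4).

(1, 4)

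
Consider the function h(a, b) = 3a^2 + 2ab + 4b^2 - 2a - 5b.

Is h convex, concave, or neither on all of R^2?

h is quadratic, so its Hessian is the constant matrix H = [[6, 2], [2, 8]].
det(H) = 44, tr(H) = 14.
det(H) > 0 and tr(H) > 0, so H is positive definite everywhere: convex.

convex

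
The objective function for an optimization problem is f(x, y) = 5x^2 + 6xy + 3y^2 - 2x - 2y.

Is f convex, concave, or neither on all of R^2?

convex

f is quadratic, so its Hessian is the constant matrix H = [[10, 6], [6, 6]].
det(H) = 24, tr(H) = 16.
det(H) > 0 and tr(H) > 0, so H is positive definite everywhere: convex.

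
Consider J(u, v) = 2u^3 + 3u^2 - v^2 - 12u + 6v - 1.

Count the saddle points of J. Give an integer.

J separates as a function of u plus a function of v, so ∇J=0 decouples.
∂J/∂u = 6(u - 1)(u + 2) = 0 at u ∈ {-2, 1}; ∂J/∂v = -2(v - 3) = 0 at v ∈ {3}.
The Hessian is diagonal: diag(J_uu, J_vv). Second derivatives: J_uu(-2)=-18, J_uu(1)=18; J_vv(3)=-2.
Saddle points occur where the two diagonal entries have opposite signs: (1, 3). Count: 1.

1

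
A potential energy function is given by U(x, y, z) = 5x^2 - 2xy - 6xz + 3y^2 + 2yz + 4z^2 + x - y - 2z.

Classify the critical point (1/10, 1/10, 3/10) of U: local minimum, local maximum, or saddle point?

The Hessian is constant: H = [[10, -2, -6], [-2, 6, 2], [-6, 2, 8]].
Leading principal minors: Δ₁ = 10, Δ₂ = 56, Δ₃ = 240.
All leading minors are positive, so H is positive definite: a local minimum.

local minimum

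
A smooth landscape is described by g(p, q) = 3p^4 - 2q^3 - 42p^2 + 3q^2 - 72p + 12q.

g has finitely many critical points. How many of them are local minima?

g separates as a function of p plus a function of q, so ∇g=0 decouples.
∂g/∂p = 12(p - 3)(p + 1)(p + 2) = 0 at p ∈ {-2, -1, 3}; ∂g/∂q = -6(q - 2)(q + 1) = 0 at q ∈ {-1, 2}.
The Hessian is diagonal: diag(g_pp, g_qq). Second derivatives: g_pp(-2)=60, g_pp(-1)=-48, g_pp(3)=240; g_qq(-1)=18, g_qq(2)=-18.
Local minima occur where both diagonal entries positive: (-2, -1), (3, -1). Count: 2.

2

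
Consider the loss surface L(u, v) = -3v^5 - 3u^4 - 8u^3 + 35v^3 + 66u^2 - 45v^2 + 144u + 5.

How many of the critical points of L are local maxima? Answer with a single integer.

4

L separates as a function of u plus a function of v, so ∇L=0 decouples.
∂L/∂u = -12(u - 3)(u + 1)(u + 4) = 0 at u ∈ {-4, -1, 3}; ∂L/∂v = -15v(v - 2)(v - 1)(v + 3) = 0 at v ∈ {-3, 0, 1, 2}.
The Hessian is diagonal: diag(L_uu, L_vv). Second derivatives: L_uu(-4)=-252, L_uu(-1)=144, L_uu(3)=-336; L_vv(-3)=900, L_vv(0)=-90, L_vv(1)=60, L_vv(2)=-150.
Local maxima occur where both diagonal entries negative: (-4, 0), (-4, 2), (3, 0), (3, 2). Count: 4.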